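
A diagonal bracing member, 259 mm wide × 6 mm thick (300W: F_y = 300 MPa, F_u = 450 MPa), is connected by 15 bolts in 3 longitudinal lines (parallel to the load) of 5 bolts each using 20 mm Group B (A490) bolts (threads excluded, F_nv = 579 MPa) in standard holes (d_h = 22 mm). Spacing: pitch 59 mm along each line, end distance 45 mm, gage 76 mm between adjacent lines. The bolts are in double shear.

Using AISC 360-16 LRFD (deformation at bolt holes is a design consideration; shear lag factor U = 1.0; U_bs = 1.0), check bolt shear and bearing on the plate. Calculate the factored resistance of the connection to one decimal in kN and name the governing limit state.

1326.8 kN (bearing governs)

Bolt shear: A_b = π(20)²/4 = 314.16 mm². φR_n = 0.75 × 579 × 314.16 × 15 × 2 = 4092.7 kN.
Bearing (6 mm plate, F_u = 450 MPa): end bolts L_c = 45 − 22/2 = 34, R_n = min(1.2×34×6×450, 2.4×20×6×450) = 110.16 kN/bolt; interior L_c = 59 − 22 = 37, R_n = 119.88 kN/bolt. φR_n = 0.75 × (3×110.16 + 12×119.88) = 1326.8 kN.
Governing: min(4092.7, 1326.8) = 1326.8 kN → bearing.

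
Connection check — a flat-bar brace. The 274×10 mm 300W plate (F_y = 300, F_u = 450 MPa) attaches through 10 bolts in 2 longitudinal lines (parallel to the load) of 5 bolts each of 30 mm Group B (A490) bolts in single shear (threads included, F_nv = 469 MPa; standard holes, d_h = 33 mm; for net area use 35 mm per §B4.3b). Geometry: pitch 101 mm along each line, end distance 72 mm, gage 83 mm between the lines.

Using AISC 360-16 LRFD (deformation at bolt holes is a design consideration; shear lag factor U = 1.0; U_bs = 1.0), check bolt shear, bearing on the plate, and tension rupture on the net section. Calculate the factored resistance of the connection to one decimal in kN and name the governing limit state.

Bolt shear: A_b = π(30)²/4 = 706.86 mm². φR_n = 0.75 × 469 × 706.86 × 10 × 1 = 2486.4 kN.
Bearing (10 mm plate, F_u = 450 MPa): end bolts L_c = 72 − 33/2 = 55.5, R_n = min(1.2×55.5×10×450, 2.4×30×10×450) = 299.7 kN/bolt; interior L_c = 101 − 33 = 68, R_n = 324 kN/bolt. φR_n = 0.75 × (2×299.7 + 8×324) = 2393.6 kN.
Tension rupture (net): A_n = (274 − 2×35)×10 = 2040 mm² (U = 1.0, A_e = A_n). φR_n = 0.75 × 450 × 2040 = 688.5 kN.
Governing: min(2486.4, 2393.6, 688.5) = 688.5 kN → net-section rupture.

688.5 kN (net-section rupture governs)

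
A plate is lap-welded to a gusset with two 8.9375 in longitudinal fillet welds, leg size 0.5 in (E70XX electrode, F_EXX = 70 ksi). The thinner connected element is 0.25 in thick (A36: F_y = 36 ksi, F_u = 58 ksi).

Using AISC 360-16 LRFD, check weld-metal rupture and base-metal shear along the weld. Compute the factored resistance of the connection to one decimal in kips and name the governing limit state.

Weld metal: throat = 0.707×0.5 = 0.3535 in, L = 2×8.9375 = 17.875 in. φR_n = 0.75 × 0.6 × 70 × 0.3535 × 17.875 = 199.0 kips.
Base metal shear (0.25 in plate): yield φR_n = 1.0×0.6×36×0.25×17.875 = 96.5 kips; rupture φR_n = 0.75×0.6×58×0.25×17.875 = 116.6 kips; take 96.5 kips (yield).
Governing: min(199.0, 96.5) = 96.5 kips → base-metal shear.

96.5 kips (base-metal shear governs)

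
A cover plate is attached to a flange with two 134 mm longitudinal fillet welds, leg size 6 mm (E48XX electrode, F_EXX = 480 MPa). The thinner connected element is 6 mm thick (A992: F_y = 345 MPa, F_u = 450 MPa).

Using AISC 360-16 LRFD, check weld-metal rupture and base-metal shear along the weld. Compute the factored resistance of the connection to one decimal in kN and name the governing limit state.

Weld metal: throat = 0.707×6 = 4.242 mm, L = 2×134 = 268 mm. φR_n = 0.75 × 0.6 × 480 × 4.242 × 268 = 245.6 kN.
Base metal shear (6 mm plate): yield φR_n = 1.0×0.6×345×6×268 = 332.9 kN; rupture φR_n = 0.75×0.6×450×6×268 = 325.6 kN; take 325.6 kN (rupture).
Governing: min(245.6, 325.6) = 245.6 kN → weld metal.

245.6 kN (weld metal governs)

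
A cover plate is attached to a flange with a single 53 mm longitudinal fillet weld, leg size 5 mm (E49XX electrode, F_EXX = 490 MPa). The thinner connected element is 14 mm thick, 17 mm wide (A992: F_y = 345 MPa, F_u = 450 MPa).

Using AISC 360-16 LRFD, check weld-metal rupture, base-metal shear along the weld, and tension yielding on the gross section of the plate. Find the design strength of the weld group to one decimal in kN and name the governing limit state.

Weld metal: throat = 0.707×5 = 3.535 mm, L = 53 mm. φR_n = 0.75 × 0.6 × 490 × 3.535 × 53 = 41.3 kN.
Base metal shear (14 mm plate): yield φR_n = 1.0×0.6×345×14×53 = 153.6 kN; rupture φR_n = 0.75×0.6×450×14×53 = 150.3 kN; take 150.3 kN (rupture).
Tension yield (gross): A_g = 17×14 = 238 mm². φR_n = 0.90 × 345 × 238 = 73.9 kN.
Governing: min(41.3, 150.3, 73.9) = 41.3 kN → weld metal.

41.3 kN (weld metal governs)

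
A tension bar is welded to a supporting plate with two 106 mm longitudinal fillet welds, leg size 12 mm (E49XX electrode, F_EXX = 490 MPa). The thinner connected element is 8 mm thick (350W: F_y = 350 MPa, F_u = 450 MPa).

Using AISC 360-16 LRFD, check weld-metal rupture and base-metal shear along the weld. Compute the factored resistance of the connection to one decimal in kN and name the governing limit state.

Weld metal: throat = 0.707×12 = 8.484 mm, L = 2×106 = 212 mm. φR_n = 0.75 × 0.6 × 490 × 8.484 × 212 = 396.6 kN.
Base metal shear (8 mm plate): yield φR_n = 1.0×0.6×350×8×212 = 356.2 kN; rupture φR_n = 0.75×0.6×450×8×212 = 343.4 kN; take 343.4 kN (rupture).
Governing: min(396.6, 343.4) = 343.4 kN → base-metal shear.

343.4 kN (base-metal shear governs)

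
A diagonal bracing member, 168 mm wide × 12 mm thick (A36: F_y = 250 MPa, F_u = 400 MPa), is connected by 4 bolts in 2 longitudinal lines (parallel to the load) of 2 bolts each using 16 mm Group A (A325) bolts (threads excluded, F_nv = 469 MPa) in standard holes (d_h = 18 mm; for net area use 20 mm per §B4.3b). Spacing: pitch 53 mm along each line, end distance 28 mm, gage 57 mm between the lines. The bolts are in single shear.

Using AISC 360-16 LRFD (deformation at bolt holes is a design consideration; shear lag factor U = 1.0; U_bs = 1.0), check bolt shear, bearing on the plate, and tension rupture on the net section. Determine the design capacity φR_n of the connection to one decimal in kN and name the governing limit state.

Bolt shear: A_b = π(16)²/4 = 201.06 mm². φR_n = 0.75 × 469 × 201.06 × 4 × 1 = 282.9 kN.
Bearing (12 mm plate, F_u = 400 MPa): end bolts L_c = 28 − 18/2 = 19, R_n = min(1.2×19×12×400, 2.4×16×12×400) = 109.44 kN/bolt; interior L_c = 53 − 18 = 35, R_n = 184.32 kN/bolt. φR_n = 0.75 × (2×109.44 + 2×184.32) = 440.6 kN.
Tension rupture (net): A_n = (168 − 2×20)×12 = 1536 mm² (U = 1.0, A_e = A_n). φR_n = 0.75 × 400 × 1536 = 460.8 kN.
Governing: min(282.9, 440.6, 460.8) = 282.9 kN → bolt shear.

282.9 kN (bolt shear governs)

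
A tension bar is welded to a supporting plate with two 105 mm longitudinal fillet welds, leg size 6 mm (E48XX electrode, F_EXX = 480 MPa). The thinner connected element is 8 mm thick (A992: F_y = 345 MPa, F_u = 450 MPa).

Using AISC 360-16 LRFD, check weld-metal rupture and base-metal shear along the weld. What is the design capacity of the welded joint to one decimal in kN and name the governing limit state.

Weld metal: throat = 0.707×6 = 4.242 mm, L = 2×105 = 210 mm. φR_n = 0.75 × 0.6 × 480 × 4.242 × 210 = 192.4 kN.
Base metal shear (8 mm plate): yield φR_n = 1.0×0.6×345×8×210 = 347.8 kN; rupture φR_n = 0.75×0.6×450×8×210 = 340.2 kN; take 340.2 kN (rupture).
Governing: min(192.4, 340.2) = 192.4 kN → weld metal.

192.4 kN (weld metal governs)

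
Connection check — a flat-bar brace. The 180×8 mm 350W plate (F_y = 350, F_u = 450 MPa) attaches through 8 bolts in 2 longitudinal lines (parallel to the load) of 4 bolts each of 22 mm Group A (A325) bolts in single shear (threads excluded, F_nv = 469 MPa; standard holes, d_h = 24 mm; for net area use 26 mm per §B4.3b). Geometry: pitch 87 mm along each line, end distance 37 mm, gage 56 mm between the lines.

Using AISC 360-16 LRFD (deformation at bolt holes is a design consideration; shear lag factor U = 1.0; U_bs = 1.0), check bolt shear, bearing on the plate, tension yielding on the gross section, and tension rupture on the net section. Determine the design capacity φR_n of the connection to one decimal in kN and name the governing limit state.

Bolt shear: A_b = π(22)²/4 = 380.13 mm². φR_n = 0.75 × 469 × 380.13 × 8 × 1 = 1069.7 kN.
Bearing (8 mm plate, F_u = 450 MPa): end bolts L_c = 37 − 24/2 = 25, R_n = min(1.2×25×8×450, 2.4×22×8×450) = 108 kN/bolt; interior L_c = 87 − 24 = 63, R_n = 190.08 kN/bolt. φR_n = 0.75 × (2×108 + 6×190.08) = 1017.4 kN.
Tension yield (gross): A_g = 180×8 = 1440 mm². φR_n = 0.90 × 350 × 1440 = 453.6 kN.
Tension rupture (net): A_n = (180 − 2×26)×8 = 1024 mm² (U = 1.0, A_e = A_n). φR_n = 0.75 × 450 × 1024 = 345.6 kN.
Governing: min(1069.7, 1017.4, 453.6, 345.6) = 345.6 kN → net-section rupture.

345.6 kN (net-section rupture governs)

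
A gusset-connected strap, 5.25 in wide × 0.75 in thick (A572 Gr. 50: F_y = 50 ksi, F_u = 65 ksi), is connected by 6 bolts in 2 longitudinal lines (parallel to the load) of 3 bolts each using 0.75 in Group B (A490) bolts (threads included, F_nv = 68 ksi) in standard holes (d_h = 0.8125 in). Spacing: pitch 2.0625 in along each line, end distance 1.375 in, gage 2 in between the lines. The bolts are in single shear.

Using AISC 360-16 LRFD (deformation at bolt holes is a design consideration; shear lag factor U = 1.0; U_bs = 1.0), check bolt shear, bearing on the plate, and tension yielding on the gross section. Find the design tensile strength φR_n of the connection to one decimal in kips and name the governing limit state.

Bolt shear: A_b = π(0.75)²/4 = 0.44179 in². φR_n = 0.75 × 68 × 0.44179 × 6 × 1 = 135.2 kips.
Bearing (0.75 in plate, F_u = 65 ksi): end bolts L_c = 1.375 − 0.8125/2 = 0.96875, R_n = min(1.2×0.96875×0.75×65, 2.4×0.75×0.75×65) = 56.672 kips/bolt; interior L_c = 2.0625 − 0.8125 = 1.25, R_n = 73.125 kips/bolt. φR_n = 0.75 × (2×56.672 + 4×73.125) = 304.4 kips.
Tension yield (gross): A_g = 5.25×0.75 = 3.9375 in². φR_n = 0.90 × 50 × 3.9375 = 177.2 kips.
Governing: min(135.2, 304.4, 177.2) = 135.2 kips → bolt shear.

135.2 kips (bolt shear governs)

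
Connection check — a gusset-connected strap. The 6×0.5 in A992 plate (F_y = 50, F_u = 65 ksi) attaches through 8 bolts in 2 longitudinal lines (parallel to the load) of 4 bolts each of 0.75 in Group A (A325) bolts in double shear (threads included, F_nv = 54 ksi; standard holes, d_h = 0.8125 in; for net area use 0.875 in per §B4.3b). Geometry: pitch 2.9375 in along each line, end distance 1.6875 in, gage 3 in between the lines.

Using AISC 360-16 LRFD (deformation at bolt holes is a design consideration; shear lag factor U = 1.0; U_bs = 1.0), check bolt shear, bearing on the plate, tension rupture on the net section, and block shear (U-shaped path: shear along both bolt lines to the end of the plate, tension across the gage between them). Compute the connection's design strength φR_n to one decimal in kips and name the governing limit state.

103.6 kips (net-section rupture governs)

Bolt shear: A_b = π(0.75)²/4 = 0.44179 in². φR_n = 0.75 × 54 × 0.44179 × 8 × 2 = 286.3 kips.
Bearing (0.5 in plate, F_u = 65 ksi): end bolts L_c = 1.6875 − 0.8125/2 = 1.28125, R_n = min(1.2×1.28125×0.5×65, 2.4×0.75×0.5×65) = 49.969 kips/bolt; interior L_c = 2.9375 − 0.8125 = 2.125, R_n = 58.5 kips/bolt. φR_n = 0.75 × (2×49.969 + 6×58.5) = 338.2 kips.
Tension rupture (net): A_n = (6 − 2×0.875)×0.5 = 2.125 in² (U = 1.0, A_e = A_n). φR_n = 0.75 × 65 × 2.125 = 103.6 kips.
Block shear: shear path 2×[1.6875+3×2.9375] = 2×10.5 in, A_gv = 10.5, A_nv = 2×(10.5 − 3.5×0.875)×0.5 = 7.4375 in²; tension across gage: (3 − 1×0.875)×0.5 = 1.0625 in². R_n = min(0.6×65×7.4375, 0.6×50×10.5) + 1.0×65×1.0625 = min(290.06, 315) + 69.063 = 359.12 kips. φR_n = 0.75 × 359.12 = 269.3 kips.
Governing: min(286.3, 338.2, 103.6, 269.3) = 103.6 kips → net-section rupture.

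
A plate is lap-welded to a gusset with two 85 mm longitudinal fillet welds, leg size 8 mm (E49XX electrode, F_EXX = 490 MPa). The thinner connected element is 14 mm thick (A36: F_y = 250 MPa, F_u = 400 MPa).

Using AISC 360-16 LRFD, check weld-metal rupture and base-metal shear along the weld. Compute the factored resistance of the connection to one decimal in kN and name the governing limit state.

212.0 kN (weld metal governs)

Weld metal: throat = 0.707×8 = 5.656 mm, L = 2×85 = 170 mm. φR_n = 0.75 × 0.6 × 490 × 5.656 × 170 = 212.0 kN.
Base metal shear (14 mm plate): yield φR_n = 1.0×0.6×250×14×170 = 357.0 kN; rupture φR_n = 0.75×0.6×400×14×170 = 428.4 kN; take 357.0 kN (yield).
Governing: min(212.0, 357.0) = 212.0 kN → weld metal.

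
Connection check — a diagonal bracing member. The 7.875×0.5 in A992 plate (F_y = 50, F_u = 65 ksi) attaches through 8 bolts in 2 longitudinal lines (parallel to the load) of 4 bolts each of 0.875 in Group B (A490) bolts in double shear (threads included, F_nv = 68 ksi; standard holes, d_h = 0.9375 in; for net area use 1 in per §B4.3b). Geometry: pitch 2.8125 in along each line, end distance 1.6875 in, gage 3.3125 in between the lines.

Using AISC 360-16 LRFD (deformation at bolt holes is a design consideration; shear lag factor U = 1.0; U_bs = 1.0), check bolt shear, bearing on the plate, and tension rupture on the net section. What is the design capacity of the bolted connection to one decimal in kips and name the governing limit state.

Bolt shear: A_b = π(0.875)²/4 = 0.60132 in². φR_n = 0.75 × 68 × 0.60132 × 8 × 2 = 490.7 kips.
Bearing (0.5 in plate, F_u = 65 ksi): end bolts L_c = 1.6875 − 0.9375/2 = 1.21875, R_n = min(1.2×1.21875×0.5×65, 2.4×0.875×0.5×65) = 47.531 kips/bolt; interior L_c = 2.8125 − 0.9375 = 1.875, R_n = 68.25 kips/bolt. φR_n = 0.75 × (2×47.531 + 6×68.25) = 378.4 kips.
Tension rupture (net): A_n = (7.875 − 2×1)×0.5 = 2.9375 in² (U = 1.0, A_e = A_n). φR_n = 0.75 × 65 × 2.9375 = 143.2 kips.
Governing: min(490.7, 378.4, 143.2) = 143.2 kips → net-section rupture.

143.2 kips (net-section rupture governs)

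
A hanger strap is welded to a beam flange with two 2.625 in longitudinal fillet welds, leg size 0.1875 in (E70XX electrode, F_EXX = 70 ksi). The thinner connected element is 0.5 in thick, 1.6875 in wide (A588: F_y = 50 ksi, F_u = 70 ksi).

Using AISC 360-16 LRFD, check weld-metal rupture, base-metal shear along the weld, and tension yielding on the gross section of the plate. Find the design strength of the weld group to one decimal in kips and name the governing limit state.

Weld metal: throat = 0.707×0.1875 = 0.13256 in, L = 2×2.625 = 5.25 in. φR_n = 0.75 × 0.6 × 70 × 0.13256 × 5.25 = 21.9 kips.
Base metal shear (0.5 in plate): yield φR_n = 1.0×0.6×50×0.5×5.25 = 78.8 kips; rupture φR_n = 0.75×0.6×70×0.5×5.25 = 82.7 kips; take 78.8 kips (yield).
Tension yield (gross): A_g = 1.6875×0.5 = 0.84375 in². φR_n = 0.90 × 50 × 0.84375 = 38.0 kips.
Governing: min(21.9, 78.8, 38.0) = 21.9 kips → weld metal.

21.9 kips (weld metal governs)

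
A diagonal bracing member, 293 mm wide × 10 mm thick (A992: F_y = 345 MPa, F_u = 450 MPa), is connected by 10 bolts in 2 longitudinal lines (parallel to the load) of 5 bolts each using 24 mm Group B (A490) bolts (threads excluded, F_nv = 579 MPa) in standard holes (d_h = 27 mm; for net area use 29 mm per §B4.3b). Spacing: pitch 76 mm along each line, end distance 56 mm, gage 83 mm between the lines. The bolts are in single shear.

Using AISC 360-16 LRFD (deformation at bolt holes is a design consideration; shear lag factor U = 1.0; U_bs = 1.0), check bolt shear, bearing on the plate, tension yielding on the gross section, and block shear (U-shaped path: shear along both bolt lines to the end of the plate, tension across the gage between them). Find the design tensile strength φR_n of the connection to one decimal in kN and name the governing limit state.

Bolt shear: A_b = π(24)²/4 = 452.39 mm². φR_n = 0.75 × 579 × 452.39 × 10 × 1 = 1964.5 kN.
Bearing (10 mm plate, F_u = 450 MPa): end bolts L_c = 56 − 27/2 = 42.5, R_n = min(1.2×42.5×10×450, 2.4×24×10×450) = 229.5 kN/bolt; interior L_c = 76 − 27 = 49, R_n = 259.2 kN/bolt. φR_n = 0.75 × (2×229.5 + 8×259.2) = 1899.5 kN.
Tension yield (gross): A_g = 293×10 = 2930 mm². φR_n = 0.90 × 345 × 2930 = 909.8 kN.
Block shear: shear path 2×[56+4×76] = 2×360 mm, A_gv = 7200, A_nv = 2×(360 − 4.5×29)×10 = 4590 mm²; tension across gage: (83 − 1×29)×10 = 540 mm². R_n = min(0.6×450×4590, 0.6×345×7200) + 1.0×450×540 = min(1239.3, 1490.4) + 243 = 1482.3 kN. φR_n = 0.75 × 1482.3 = 1111.7 kN.
Governing: min(1964.5, 1899.5, 909.8, 1111.7) = 909.8 kN → gross-section yield.

909.8 kN (gross-section yield governs)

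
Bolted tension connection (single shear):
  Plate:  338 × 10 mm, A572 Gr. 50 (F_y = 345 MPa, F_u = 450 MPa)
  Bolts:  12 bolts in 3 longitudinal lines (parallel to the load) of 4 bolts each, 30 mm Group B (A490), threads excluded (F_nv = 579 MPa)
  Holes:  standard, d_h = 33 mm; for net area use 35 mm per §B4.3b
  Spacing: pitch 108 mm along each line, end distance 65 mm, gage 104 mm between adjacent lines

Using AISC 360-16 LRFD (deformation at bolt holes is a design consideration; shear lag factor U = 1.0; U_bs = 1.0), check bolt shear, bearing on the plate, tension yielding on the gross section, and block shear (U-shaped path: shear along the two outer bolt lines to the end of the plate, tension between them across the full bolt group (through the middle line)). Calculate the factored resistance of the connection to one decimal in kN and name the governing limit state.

1049.5 kN (gross-section yield governs)

Bolt shear: A_b = π(30)²/4 = 706.86 mm². φR_n = 0.75 × 579 × 706.86 × 12 × 1 = 3683.4 kN.
Bearing (10 mm plate, F_u = 450 MPa): end bolts L_c = 65 − 33/2 = 48.5, R_n = min(1.2×48.5×10×450, 2.4×30×10×450) = 261.9 kN/bolt; interior L_c = 108 − 33 = 75, R_n = 324 kN/bolt. φR_n = 0.75 × (3×261.9 + 9×324) = 2776.3 kN.
Tension yield (gross): A_g = 338×10 = 3380 mm². φR_n = 0.90 × 345 × 3380 = 1049.5 kN.
Block shear: shear path 2×[65+3×108] = 2×389 mm, A_gv = 7780, A_nv = 2×(389 − 3.5×35)×10 = 5330 mm²; tension across gage: (208 − 2×35)×10 = 1380 mm². R_n = min(0.6×450×5330, 0.6×345×7780) + 1.0×450×1380 = min(1439.1, 1610.5) + 621 = 2060.1 kN. φR_n = 0.75 × 2060.1 = 1545.1 kN.
Governing: min(3683.4, 2776.3, 1049.5, 1545.1) = 1049.5 kN → gross-section yield.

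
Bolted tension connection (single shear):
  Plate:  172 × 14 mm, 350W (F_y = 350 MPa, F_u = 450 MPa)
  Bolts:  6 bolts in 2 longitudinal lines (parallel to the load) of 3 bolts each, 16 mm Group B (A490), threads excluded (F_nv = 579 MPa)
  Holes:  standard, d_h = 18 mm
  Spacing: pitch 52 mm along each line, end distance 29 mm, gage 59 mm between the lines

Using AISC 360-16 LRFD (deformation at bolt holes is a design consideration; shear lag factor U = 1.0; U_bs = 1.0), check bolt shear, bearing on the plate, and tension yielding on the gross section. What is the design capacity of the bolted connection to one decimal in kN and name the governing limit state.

523.9 kN (bolt shear governs)

Bolt shear: A_b = π(16)²/4 = 201.06 mm². φR_n = 0.75 × 579 × 201.06 × 6 × 1 = 523.9 kN.
Bearing (14 mm plate, F_u = 450 MPa): end bolts L_c = 29 − 18/2 = 20, R_n = min(1.2×20×14×450, 2.4×16×14×450) = 151.2 kN/bolt; interior L_c = 52 − 18 = 34, R_n = 241.92 kN/bolt. φR_n = 0.75 × (2×151.2 + 4×241.92) = 952.6 kN.
Tension yield (gross): A_g = 172×14 = 2408 mm². φR_n = 0.90 × 350 × 2408 = 758.5 kN.
Governing: min(523.9, 952.6, 758.5) = 523.9 kN → bolt shear.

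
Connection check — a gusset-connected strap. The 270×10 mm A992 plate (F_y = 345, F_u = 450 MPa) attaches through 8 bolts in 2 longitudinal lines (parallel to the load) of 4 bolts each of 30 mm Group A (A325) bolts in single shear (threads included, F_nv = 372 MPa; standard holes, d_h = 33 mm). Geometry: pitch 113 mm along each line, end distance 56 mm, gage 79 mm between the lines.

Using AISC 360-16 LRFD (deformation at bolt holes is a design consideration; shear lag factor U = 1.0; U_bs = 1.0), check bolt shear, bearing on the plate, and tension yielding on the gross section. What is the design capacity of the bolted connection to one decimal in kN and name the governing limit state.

Bolt shear: A_b = π(30)²/4 = 706.86 mm². φR_n = 0.75 × 372 × 706.86 × 8 × 1 = 1577.7 kN.
Bearing (10 mm plate, F_u = 450 MPa): end bolts L_c = 56 − 33/2 = 39.5, R_n = min(1.2×39.5×10×450, 2.4×30×10×450) = 213.3 kN/bolt; interior L_c = 113 − 33 = 80, R_n = 324 kN/bolt. φR_n = 0.75 × (2×213.3 + 6×324) = 1778.0 kN.
Tension yield (gross): A_g = 270×10 = 2700 mm². φR_n = 0.90 × 345 × 2700 = 838.4 kN.
Governing: min(1577.7, 1778.0, 838.4) = 838.4 kN → gross-section yield.

838.4 kN (gross-section yield governs)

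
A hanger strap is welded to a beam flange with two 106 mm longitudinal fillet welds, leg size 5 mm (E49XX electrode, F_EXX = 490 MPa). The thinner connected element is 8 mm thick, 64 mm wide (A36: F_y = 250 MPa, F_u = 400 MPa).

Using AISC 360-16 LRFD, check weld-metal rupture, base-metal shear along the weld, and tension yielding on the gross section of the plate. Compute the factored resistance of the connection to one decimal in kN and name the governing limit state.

115.2 kN (gross-section yield governs)

Weld metal: throat = 0.707×5 = 3.535 mm, L = 2×106 = 212 mm. φR_n = 0.75 × 0.6 × 490 × 3.535 × 212 = 165.2 kN.
Base metal shear (8 mm plate): yield φR_n = 1.0×0.6×250×8×212 = 254.4 kN; rupture φR_n = 0.75×0.6×400×8×212 = 305.3 kN; take 254.4 kN (yield).
Tension yield (gross): A_g = 64×8 = 512 mm². φR_n = 0.90 × 250 × 512 = 115.2 kN.
Governing: min(165.2, 254.4, 115.2) = 115.2 kN → gross-section yield.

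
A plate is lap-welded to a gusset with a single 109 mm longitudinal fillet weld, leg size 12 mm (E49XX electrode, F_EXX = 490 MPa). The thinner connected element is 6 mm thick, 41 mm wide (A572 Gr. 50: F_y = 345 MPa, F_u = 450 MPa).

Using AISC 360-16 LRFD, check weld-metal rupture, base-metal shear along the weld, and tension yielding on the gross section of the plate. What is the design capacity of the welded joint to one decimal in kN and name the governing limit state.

76.4 kN (gross-section yield governs)

Weld metal: throat = 0.707×12 = 8.484 mm, L = 109 mm. φR_n = 0.75 × 0.6 × 490 × 8.484 × 109 = 203.9 kN.
Base metal shear (6 mm plate): yield φR_n = 1.0×0.6×345×6×109 = 135.4 kN; rupture φR_n = 0.75×0.6×450×6×109 = 132.4 kN; take 132.4 kN (rupture).
Tension yield (gross): A_g = 41×6 = 246 mm². φR_n = 0.90 × 345 × 246 = 76.4 kN.
Governing: min(203.9, 132.4, 76.4) = 76.4 kN → gross-section yield.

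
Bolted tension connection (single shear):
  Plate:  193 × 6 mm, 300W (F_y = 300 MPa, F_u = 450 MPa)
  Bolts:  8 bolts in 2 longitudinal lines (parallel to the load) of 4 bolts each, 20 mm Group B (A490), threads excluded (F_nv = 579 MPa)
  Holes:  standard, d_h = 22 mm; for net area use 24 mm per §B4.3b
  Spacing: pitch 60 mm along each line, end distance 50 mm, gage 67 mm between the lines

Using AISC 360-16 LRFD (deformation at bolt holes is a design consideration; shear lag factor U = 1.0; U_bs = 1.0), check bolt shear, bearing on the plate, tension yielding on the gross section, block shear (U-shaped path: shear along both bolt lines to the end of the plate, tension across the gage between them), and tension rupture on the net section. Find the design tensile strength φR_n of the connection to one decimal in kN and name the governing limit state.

Bolt shear: A_b = π(20)²/4 = 314.16 mm². φR_n = 0.75 × 579 × 314.16 × 8 × 1 = 1091.4 kN.
Bearing (6 mm plate, F_u = 450 MPa): end bolts L_c = 50 − 22/2 = 39, R_n = min(1.2×39×6×450, 2.4×20×6×450) = 126.36 kN/bolt; interior L_c = 60 − 22 = 38, R_n = 123.12 kN/bolt. φR_n = 0.75 × (2×126.36 + 6×123.12) = 743.6 kN.
Tension yield (gross): A_g = 193×6 = 1158 mm². φR_n = 0.90 × 300 × 1158 = 312.7 kN.
Block shear: shear path 2×[50+3×60] = 2×230 mm, A_gv = 2760, A_nv = 2×(230 − 3.5×24)×6 = 1752 mm²; tension across gage: (67 − 1×24)×6 = 258 mm². R_n = min(0.6×450×1752, 0.6×300×2760) + 1.0×450×258 = min(473.04, 496.8) + 116.1 = 589.14 kN. φR_n = 0.75 × 589.14 = 441.9 kN.
Tension rupture (net): A_n = (193 − 2×24)×6 = 870 mm² (U = 1.0, A_e = A_n). φR_n = 0.75 × 450 × 870 = 293.6 kN.
Governing: min(1091.4, 743.6, 312.7, 441.9, 293.6) = 293.6 kN → net-section rupture.

293.6 kN (net-section rupture governs)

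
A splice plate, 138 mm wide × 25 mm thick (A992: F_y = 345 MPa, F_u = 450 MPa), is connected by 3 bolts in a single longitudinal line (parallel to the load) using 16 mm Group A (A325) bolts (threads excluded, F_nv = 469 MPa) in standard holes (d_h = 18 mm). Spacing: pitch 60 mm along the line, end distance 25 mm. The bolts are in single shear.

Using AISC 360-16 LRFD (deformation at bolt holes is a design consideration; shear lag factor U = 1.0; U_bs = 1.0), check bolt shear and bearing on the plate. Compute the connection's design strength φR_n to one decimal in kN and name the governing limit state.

Bolt shear: A_b = π(16)²/4 = 201.06 mm². φR_n = 0.75 × 469 × 201.06 × 3 × 1 = 212.2 kN.
Bearing (25 mm plate, F_u = 450 MPa): end bolts L_c = 25 − 18/2 = 16, R_n = min(1.2×16×25×450, 2.4×16×25×450) = 216 kN/bolt; interior L_c = 60 − 18 = 42, R_n = 432 kN/bolt. φR_n = 0.75 × (1×216 + 2×432) = 810.0 kN.
Governing: min(212.2, 810.0) = 212.2 kN → bolt shear.

212.2 kN (bolt shear governs)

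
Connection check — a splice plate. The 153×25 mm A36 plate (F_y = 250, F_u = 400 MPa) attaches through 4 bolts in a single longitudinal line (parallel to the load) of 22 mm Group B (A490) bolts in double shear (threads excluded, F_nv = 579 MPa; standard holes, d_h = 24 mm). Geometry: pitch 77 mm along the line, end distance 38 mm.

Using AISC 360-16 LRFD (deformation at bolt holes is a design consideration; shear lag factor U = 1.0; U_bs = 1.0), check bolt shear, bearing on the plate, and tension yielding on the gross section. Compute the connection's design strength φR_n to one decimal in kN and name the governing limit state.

Bolt shear: A_b = π(22)²/4 = 380.13 mm². φR_n = 0.75 × 579 × 380.13 × 4 × 2 = 1320.6 kN.
Bearing (25 mm plate, F_u = 400 MPa): end bolts L_c = 38 − 24/2 = 26, R_n = min(1.2×26×25×400, 2.4×22×25×400) = 312 kN/bolt; interior L_c = 77 − 24 = 53, R_n = 528 kN/bolt. φR_n = 0.75 × (1×312 + 3×528) = 1422.0 kN.
Tension yield (gross): A_g = 153×25 = 3825 mm². φR_n = 0.90 × 250 × 3825 = 860.6 kN.
Governing: min(1320.6, 1422.0, 860.6) = 860.6 kN → gross-section yield.

860.6 kN (gross-section yield governs)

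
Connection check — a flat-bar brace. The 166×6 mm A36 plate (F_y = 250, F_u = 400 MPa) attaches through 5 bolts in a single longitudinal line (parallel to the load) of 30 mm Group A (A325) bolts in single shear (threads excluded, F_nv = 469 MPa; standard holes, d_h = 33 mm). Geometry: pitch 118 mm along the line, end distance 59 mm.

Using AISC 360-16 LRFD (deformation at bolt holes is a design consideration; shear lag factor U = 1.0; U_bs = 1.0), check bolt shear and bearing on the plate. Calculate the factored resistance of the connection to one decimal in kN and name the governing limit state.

Bolt shear: A_b = π(30)²/4 = 706.86 mm². φR_n = 0.75 × 469 × 706.86 × 5 × 1 = 1243.2 kN.
Bearing (6 mm plate, F_u = 400 MPa): end bolts L_c = 59 − 33/2 = 42.5, R_n = min(1.2×42.5×6×400, 2.4×30×6×400) = 122.4 kN/bolt; interior L_c = 118 − 33 = 85, R_n = 172.8 kN/bolt. φR_n = 0.75 × (1×122.4 + 4×172.8) = 610.2 kN.
Governing: min(1243.2, 610.2) = 610.2 kN → bearing.

610.2 kN (bearing governs)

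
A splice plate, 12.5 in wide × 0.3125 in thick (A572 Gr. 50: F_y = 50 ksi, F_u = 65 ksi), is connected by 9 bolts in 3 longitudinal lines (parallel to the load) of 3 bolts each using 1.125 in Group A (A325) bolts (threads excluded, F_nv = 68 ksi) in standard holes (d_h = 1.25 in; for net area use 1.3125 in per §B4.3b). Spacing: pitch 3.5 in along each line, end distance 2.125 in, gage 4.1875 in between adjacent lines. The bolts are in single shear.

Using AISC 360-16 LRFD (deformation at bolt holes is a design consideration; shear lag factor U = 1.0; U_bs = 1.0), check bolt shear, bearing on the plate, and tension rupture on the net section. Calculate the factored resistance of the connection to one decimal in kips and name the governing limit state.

130.4 kips (net-section rupture governs)

Bolt shear: A_b = π(1.125)²/4 = 0.99402 in². φR_n = 0.75 × 68 × 0.99402 × 9 × 1 = 456.3 kips.
Bearing (0.3125 in plate, F_u = 65 ksi): end bolts L_c = 2.125 − 1.25/2 = 1.5, R_n = min(1.2×1.5×0.3125×65, 2.4×1.125×0.3125×65) = 36.563 kips/bolt; interior L_c = 3.5 − 1.25 = 2.25, R_n = 54.844 kips/bolt. φR_n = 0.75 × (3×36.563 + 6×54.844) = 329.1 kips.
Tension rupture (net): A_n = (12.5 − 3×1.3125)×0.3125 = 2.6758 in² (U = 1.0, A_e = A_n). φR_n = 0.75 × 65 × 2.6758 = 130.4 kips.
Governing: min(456.3, 329.1, 130.4) = 130.4 kips → net-section rupture.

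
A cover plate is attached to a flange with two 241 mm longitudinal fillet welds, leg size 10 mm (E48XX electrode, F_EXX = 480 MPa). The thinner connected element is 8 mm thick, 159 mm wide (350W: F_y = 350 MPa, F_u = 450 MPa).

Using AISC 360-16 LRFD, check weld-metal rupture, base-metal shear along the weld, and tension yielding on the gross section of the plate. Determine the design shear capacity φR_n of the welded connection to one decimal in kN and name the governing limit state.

Weld metal: throat = 0.707×10 = 7.07 mm, L = 2×241 = 482 mm. φR_n = 0.75 × 0.6 × 480 × 7.07 × 482 = 736.1 kN.
Base metal shear (8 mm plate): yield φR_n = 1.0×0.6×350×8×482 = 809.8 kN; rupture φR_n = 0.75×0.6×450×8×482 = 780.8 kN; take 780.8 kN (rupture).
Tension yield (gross): A_g = 159×8 = 1272 mm². φR_n = 0.90 × 350 × 1272 = 400.7 kN.
Governing: min(736.1, 780.8, 400.7) = 400.7 kN → gross-section yield.

400.7 kN (gross-section yield governs)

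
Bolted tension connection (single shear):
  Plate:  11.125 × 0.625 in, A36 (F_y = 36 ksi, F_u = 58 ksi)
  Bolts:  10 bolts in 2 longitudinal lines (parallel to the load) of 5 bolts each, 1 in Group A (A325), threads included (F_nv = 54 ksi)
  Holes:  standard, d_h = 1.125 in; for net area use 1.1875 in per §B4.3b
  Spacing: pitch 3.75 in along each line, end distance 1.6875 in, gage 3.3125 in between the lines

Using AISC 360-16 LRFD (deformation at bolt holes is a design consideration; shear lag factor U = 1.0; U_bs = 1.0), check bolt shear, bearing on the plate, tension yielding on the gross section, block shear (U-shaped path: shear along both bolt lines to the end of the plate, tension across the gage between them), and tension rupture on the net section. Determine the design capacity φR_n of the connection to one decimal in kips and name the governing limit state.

225.3 kips (gross-section yield governs)

Bolt shear: A_b = π(1)²/4 = 0.7854 in². φR_n = 0.75 × 54 × 0.7854 × 10 × 1 = 318.1 kips.
Bearing (0.625 in plate, F_u = 58 ksi): end bolts L_c = 1.6875 − 1.125/2 = 1.125, R_n = min(1.2×1.125×0.625×58, 2.4×1×0.625×58) = 48.938 kips/bolt; interior L_c = 3.75 − 1.125 = 2.625, R_n = 87 kips/bolt. φR_n = 0.75 × (2×48.938 + 8×87) = 595.4 kips.
Tension yield (gross): A_g = 11.125×0.625 = 6.9531 in². φR_n = 0.90 × 36 × 6.9531 = 225.3 kips.
Block shear: shear path 2×[1.6875+4×3.75] = 2×16.6875 in, A_gv = 20.859, A_nv = 2×(16.6875 − 4.5×1.1875)×0.625 = 14.18 in²; tension across gage: (3.3125 − 1×1.1875)×0.625 = 1.3281 in². R_n = min(0.6×58×14.18, 0.6×36×20.859) + 1.0×58×1.3281 = min(493.46, 450.55) + 77.03 = 527.58 kips. φR_n = 0.75 × 527.58 = 395.7 kips.
Tension rupture (net): A_n = (11.125 − 2×1.1875)×0.625 = 5.4688 in² (U = 1.0, A_e = A_n). φR_n = 0.75 × 58 × 5.4688 = 237.9 kips.
Governing: min(318.1, 595.4, 225.3, 395.7, 237.9) = 225.3 kips → gross-section yield.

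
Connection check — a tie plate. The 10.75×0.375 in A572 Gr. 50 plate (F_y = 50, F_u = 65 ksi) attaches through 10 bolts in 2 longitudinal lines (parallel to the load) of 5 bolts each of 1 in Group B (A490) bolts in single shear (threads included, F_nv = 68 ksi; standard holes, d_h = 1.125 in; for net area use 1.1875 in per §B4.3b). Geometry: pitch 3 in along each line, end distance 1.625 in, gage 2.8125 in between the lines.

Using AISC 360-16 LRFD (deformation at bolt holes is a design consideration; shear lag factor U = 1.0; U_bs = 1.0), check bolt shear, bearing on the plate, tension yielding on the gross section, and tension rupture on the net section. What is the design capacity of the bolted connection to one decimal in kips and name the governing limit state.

153.1 kips (net-section rupture governs)

Bolt shear: A_b = π(1)²/4 = 0.7854 in². φR_n = 0.75 × 68 × 0.7854 × 10 × 1 = 400.6 kips.
Bearing (0.375 in plate, F_u = 65 ksi): end bolts L_c = 1.625 − 1.125/2 = 1.0625, R_n = min(1.2×1.0625×0.375×65, 2.4×1×0.375×65) = 31.078 kips/bolt; interior L_c = 3 − 1.125 = 1.875, R_n = 54.844 kips/bolt. φR_n = 0.75 × (2×31.078 + 8×54.844) = 375.7 kips.
Tension yield (gross): A_g = 10.75×0.375 = 4.0313 in². φR_n = 0.90 × 50 × 4.0313 = 181.4 kips.
Tension rupture (net): A_n = (10.75 − 2×1.1875)×0.375 = 3.1406 in² (U = 1.0, A_e = A_n). φR_n = 0.75 × 65 × 3.1406 = 153.1 kips.
Governing: min(400.6, 375.7, 181.4, 153.1) = 153.1 kips → net-section rupture.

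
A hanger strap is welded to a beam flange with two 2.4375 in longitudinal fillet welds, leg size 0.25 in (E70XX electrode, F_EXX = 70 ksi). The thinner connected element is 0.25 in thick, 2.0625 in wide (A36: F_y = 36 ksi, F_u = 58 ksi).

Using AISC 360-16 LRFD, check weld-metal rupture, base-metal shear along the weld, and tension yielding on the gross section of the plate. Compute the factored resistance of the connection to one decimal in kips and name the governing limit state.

16.7 kips (gross-section yield governs)

Weld metal: throat = 0.707×0.25 = 0.17675 in, L = 2×2.4375 = 4.875 in. φR_n = 0.75 × 0.6 × 70 × 0.17675 × 4.875 = 27.1 kips.
Base metal shear (0.25 in plate): yield φR_n = 1.0×0.6×36×0.25×4.875 = 26.3 kips; rupture φR_n = 0.75×0.6×58×0.25×4.875 = 31.8 kips; take 26.3 kips (yield).
Tension yield (gross): A_g = 2.0625×0.25 = 0.51563 in². φR_n = 0.90 × 36 × 0.51563 = 16.7 kips.
Governing: min(27.1, 26.3, 16.7) = 16.7 kips → gross-section yield.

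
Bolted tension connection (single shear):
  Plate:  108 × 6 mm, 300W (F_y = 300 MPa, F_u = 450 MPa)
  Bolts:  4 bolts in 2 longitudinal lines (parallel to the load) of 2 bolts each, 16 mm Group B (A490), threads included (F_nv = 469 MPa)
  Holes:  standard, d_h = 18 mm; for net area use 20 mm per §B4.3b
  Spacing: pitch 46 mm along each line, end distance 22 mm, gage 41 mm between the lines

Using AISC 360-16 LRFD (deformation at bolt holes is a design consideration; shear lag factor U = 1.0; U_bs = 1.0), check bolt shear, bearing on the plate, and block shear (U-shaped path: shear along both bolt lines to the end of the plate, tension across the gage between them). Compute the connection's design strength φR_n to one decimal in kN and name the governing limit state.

134.9 kN (block shear governs)

Bolt shear: A_b = π(16)²/4 = 201.06 mm². φR_n = 0.75 × 469 × 201.06 × 4 × 1 = 282.9 kN.
Bearing (6 mm plate, F_u = 450 MPa): end bolts L_c = 22 − 18/2 = 13, R_n = min(1.2×13×6×450, 2.4×16×6×450) = 42.12 kN/bolt; interior L_c = 46 − 18 = 28, R_n = 90.72 kN/bolt. φR_n = 0.75 × (2×42.12 + 2×90.72) = 199.3 kN.
Block shear: shear path 2×[22+1×46] = 2×68 mm, A_gv = 816, A_nv = 2×(68 − 1.5×20)×6 = 456 mm²; tension across gage: (41 − 1×20)×6 = 126 mm². R_n = min(0.6×450×456, 0.6×300×816) + 1.0×450×126 = min(123.12, 146.88) + 56.7 = 179.82 kN. φR_n = 0.75 × 179.82 = 134.9 kN.
Governing: min(282.9, 199.3, 134.9) = 134.9 kN → block shear.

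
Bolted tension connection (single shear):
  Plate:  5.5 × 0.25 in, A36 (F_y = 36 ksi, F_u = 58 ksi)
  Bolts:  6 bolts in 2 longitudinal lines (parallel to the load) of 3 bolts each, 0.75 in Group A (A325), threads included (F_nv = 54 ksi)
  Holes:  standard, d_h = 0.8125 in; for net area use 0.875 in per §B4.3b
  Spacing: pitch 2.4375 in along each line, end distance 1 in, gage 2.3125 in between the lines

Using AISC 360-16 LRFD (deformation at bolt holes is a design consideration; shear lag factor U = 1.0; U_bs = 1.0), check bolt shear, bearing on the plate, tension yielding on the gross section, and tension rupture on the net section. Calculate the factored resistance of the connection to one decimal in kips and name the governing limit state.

40.8 kips (net-section rupture governs)

Bolt shear: A_b = π(0.75)²/4 = 0.44179 in². φR_n = 0.75 × 54 × 0.44179 × 6 × 1 = 107.4 kips.
Bearing (0.25 in plate, F_u = 58 ksi): end bolts L_c = 1 − 0.8125/2 = 0.59375, R_n = min(1.2×0.59375×0.25×58, 2.4×0.75×0.25×58) = 10.331 kips/bolt; interior L_c = 2.4375 − 0.8125 = 1.625, R_n = 26.1 kips/bolt. φR_n = 0.75 × (2×10.331 + 4×26.1) = 93.8 kips.
Tension yield (gross): A_g = 5.5×0.25 = 1.375 in². φR_n = 0.90 × 36 × 1.375 = 44.6 kips.
Tension rupture (net): A_n = (5.5 − 2×0.875)×0.25 = 0.9375 in² (U = 1.0, A_e = A_n). φR_n = 0.75 × 58 × 0.9375 = 40.8 kips.
Governing: min(107.4, 93.8, 44.6, 40.8) = 40.8 kips → net-section rupture.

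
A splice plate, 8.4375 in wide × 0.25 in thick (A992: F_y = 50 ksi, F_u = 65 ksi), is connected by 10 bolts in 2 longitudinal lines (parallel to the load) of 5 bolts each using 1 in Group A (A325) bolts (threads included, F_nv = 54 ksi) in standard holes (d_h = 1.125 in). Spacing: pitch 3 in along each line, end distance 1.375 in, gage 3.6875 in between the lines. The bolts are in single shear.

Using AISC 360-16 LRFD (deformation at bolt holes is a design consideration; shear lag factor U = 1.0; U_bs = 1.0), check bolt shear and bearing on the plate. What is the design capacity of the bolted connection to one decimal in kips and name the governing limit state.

Bolt shear: A_b = π(1)²/4 = 0.7854 in². φR_n = 0.75 × 54 × 0.7854 × 10 × 1 = 318.1 kips.
Bearing (0.25 in plate, F_u = 65 ksi): end bolts L_c = 1.375 − 1.125/2 = 0.8125, R_n = min(1.2×0.8125×0.25×65, 2.4×1×0.25×65) = 15.844 kips/bolt; interior L_c = 3 − 1.125 = 1.875, R_n = 36.563 kips/bolt. φR_n = 0.75 × (2×15.844 + 8×36.563) = 243.1 kips.
Governing: min(318.1, 243.1) = 243.1 kips → bearing.

243.1 kips (bearing governs)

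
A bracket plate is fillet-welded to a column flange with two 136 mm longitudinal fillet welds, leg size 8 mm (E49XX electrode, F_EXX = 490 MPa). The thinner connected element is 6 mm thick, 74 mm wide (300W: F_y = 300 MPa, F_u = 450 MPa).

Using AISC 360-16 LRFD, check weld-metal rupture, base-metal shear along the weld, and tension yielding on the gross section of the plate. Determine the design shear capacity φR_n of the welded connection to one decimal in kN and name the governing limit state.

Weld metal: throat = 0.707×8 = 5.656 mm, L = 2×136 = 272 mm. φR_n = 0.75 × 0.6 × 490 × 5.656 × 272 = 339.2 kN.
Base metal shear (6 mm plate): yield φR_n = 1.0×0.6×300×6×272 = 293.8 kN; rupture φR_n = 0.75×0.6×450×6×272 = 330.5 kN; take 293.8 kN (yield).
Tension yield (gross): A_g = 74×6 = 444 mm². φR_n = 0.90 × 300 × 444 = 119.9 kN.
Governing: min(339.2, 293.8, 119.9) = 119.9 kN → gross-section yield.

119.9 kN (gross-section yield governs)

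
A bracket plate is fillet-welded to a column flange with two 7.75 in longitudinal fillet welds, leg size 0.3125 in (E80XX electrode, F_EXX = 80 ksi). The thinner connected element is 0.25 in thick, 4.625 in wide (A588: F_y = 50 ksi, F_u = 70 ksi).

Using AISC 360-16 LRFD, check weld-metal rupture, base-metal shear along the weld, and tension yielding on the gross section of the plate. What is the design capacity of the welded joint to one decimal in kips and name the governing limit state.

52.0 kips (gross-section yield governs)

Weld metal: throat = 0.707×0.3125 = 0.22094 in, L = 2×7.75 = 15.5 in. φR_n = 0.75 × 0.6 × 80 × 0.22094 × 15.5 = 123.3 kips.
Base metal shear (0.25 in plate): yield φR_n = 1.0×0.6×50×0.25×15.5 = 116.3 kips; rupture φR_n = 0.75×0.6×70×0.25×15.5 = 122.1 kips; take 116.3 kips (yield).
Tension yield (gross): A_g = 4.625×0.25 = 1.1563 in². φR_n = 0.90 × 50 × 1.1563 = 52.0 kips.
Governing: min(123.3, 116.3, 52.0) = 52.0 kips → gross-section yield.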